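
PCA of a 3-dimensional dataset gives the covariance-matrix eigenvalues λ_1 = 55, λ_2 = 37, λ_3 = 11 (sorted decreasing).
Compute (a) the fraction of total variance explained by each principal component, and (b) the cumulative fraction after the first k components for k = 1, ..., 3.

Step 1 — total variance = trace(Sigma) = Σ λ_i = 55 + 37 + 11 = 103.

Step 2 — fraction explained by component i = λ_i / Σ λ:
  PC1: 55/103 = 0.534
  PC2: 37/103 = 0.3592
  PC3: 11/103 = 0.1068

Step 3 — cumulative fraction after k components = (λ_1 + ... + λ_k) / Σ λ:
  k = 1: 55/103 = 0.534
  k = 2: (55 + 37)/103 = 92/103 = 0.8932
  k = 3: (55 + 37 + 11)/103 = 103/103 = 1

Summary (fraction, with percent):

explained: PC1 0.534 (53.4%), PC2 0.3592 (35.92%), PC3 0.1068 (10.68%);  cumulative: 0.534, 0.8932, 1


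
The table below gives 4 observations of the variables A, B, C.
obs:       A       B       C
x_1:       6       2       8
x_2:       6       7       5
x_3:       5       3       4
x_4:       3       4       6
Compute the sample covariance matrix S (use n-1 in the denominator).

Step 1 — column means:
  mean(A) = (6 + 6 + 5 + 3) / 4 = 20/4 = 5
  mean(B) = (2 + 7 + 3 + 4) / 4 = 16/4 = 4
  mean(C) = (8 + 5 + 4 + 6) / 4 = 23/4 = 5.75

Step 2 — sample covariance S[i,j] = (1/(n-1)) · Σ_k (x_{k,i} - mean_i) · (x_{k,j} - mean_j), with n-1 = 3.
  S[A,A] = ((1)·(1) + (1)·(1) + (0)·(0) + (-2)·(-2)) / 3 = 6/3 = 2
  S[A,B] = ((1)·(-2) + (1)·(3) + (0)·(-1) + (-2)·(0)) / 3 = 1/3 = 0.3333
  S[A,C] = ((1)·(2.25) + (1)·(-0.75) + (0)·(-1.75) + (-2)·(0.25)) / 3 = 1/3 = 0.3333
  S[B,B] = ((-2)·(-2) + (3)·(3) + (-1)·(-1) + (0)·(0)) / 3 = 14/3 = 4.6667
  S[B,C] = ((-2)·(2.25) + (3)·(-0.75) + (-1)·(-1.75) + (0)·(0.25)) / 3 = -5/3 = -1.6667
  S[C,C] = ((2.25)·(2.25) + (-0.75)·(-0.75) + (-1.75)·(-1.75) + (0.25)·(0.25)) / 3 = 8.75/3 = 2.9167

S is symmetric (S[j,i] = S[i,j]). Assembling:

S = [[2, 0.3333, 0.3333],
 [0.3333, 4.6667, -1.6667],
 [0.3333, -1.6667, 2.9167]]


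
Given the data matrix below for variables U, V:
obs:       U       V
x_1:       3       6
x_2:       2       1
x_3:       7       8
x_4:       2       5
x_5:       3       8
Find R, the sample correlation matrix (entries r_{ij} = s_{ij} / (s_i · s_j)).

Step 1 — column means:
  mean(U) = (3 + 2 + 7 + 2 + 3) / 5 = 17/5 = 3.4
  mean(V) = (6 + 1 + 8 + 5 + 8) / 5 = 28/5 = 5.6

Step 2 — sample variances and covariances s[i,j] = (1/(n-1)) · Σ_k (x_{k,i} - mean_i) · (x_{k,j} - mean_j), with n-1 = 4:
  s[U,U] = ((-0.4)·(-0.4) + (-1.4)·(-1.4) + (3.6)·(3.6) + (-1.4)·(-1.4) + (-0.4)·(-0.4)) / 4 = 17.2/4 = 4.3
  s[U,V] = ((-0.4)·(0.4) + (-1.4)·(-4.6) + (3.6)·(2.4) + (-1.4)·(-0.6) + (-0.4)·(2.4)) / 4 = 14.8/4 = 3.7
  s[V,V] = ((0.4)·(0.4) + (-4.6)·(-4.6) + (2.4)·(2.4) + (-0.6)·(-0.6) + (2.4)·(2.4)) / 4 = 33.2/4 = 8.3
  Sample standard deviations s_i = √(s[i,i]):
  s(U) = √(4.3) = 2.0736
  s(V) = √(8.3) = 2.881

Step 3 — r_{ij} = s_{ij} / (s_i · s_j):
  r[U,U] = 1 (diagonal).
  r[U,V] = 3.7 / (2.0736 · 2.881) = 3.7 / 5.9741 = 0.6193
  r[V,V] = 1 (diagonal).

R is symmetric with unit diagonal. Assembling:

R = [[1, 0.6193],
 [0.6193, 1]]


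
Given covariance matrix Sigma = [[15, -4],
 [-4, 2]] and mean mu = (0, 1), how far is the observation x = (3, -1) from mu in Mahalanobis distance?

Step 1 — centre the observation: (x - mu) = (3, -2).

Step 2 — invert Sigma. det(Sigma) = 15·2 - (-4)² = 14.
  Sigma^{-1} = (1/det) · [[d, -b], [-b, a]] = [[0.1429, 0.2857],
 [0.2857, 1.0714]].

Step 3 — form the quadratic (x - mu)^T · Sigma^{-1} · (x - mu):
  Sigma^{-1} · (x - mu) = (-0.1429, -1.2857).
  (x - mu)^T · [Sigma^{-1} · (x - mu)] = (3)·(-0.1429) + (-2)·(-1.2857) = 2.1429.

Step 4 — take square root: d = √(2.1429) ≈ 1.4639.

d(x, mu) = √(2.1429) ≈ 1.4639


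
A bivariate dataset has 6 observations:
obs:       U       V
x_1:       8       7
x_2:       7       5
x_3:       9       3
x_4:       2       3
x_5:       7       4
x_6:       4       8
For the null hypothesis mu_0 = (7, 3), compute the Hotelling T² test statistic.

Step 1 — sample mean vector:
  mean(U) = (8 + 7 + 9 + 2 + 7 + 4) / 6 = 37/6 = 6.1667
  mean(V) = (7 + 5 + 3 + 3 + 4 + 8) / 6 = 30/6 = 5
  x̄ = (6.1667, 5),  deviation x̄ - mu_0 = (6.1667, 5) - (7, 3) = (-0.8333, 2).

Step 2 — sample covariance matrix, S[i,j] = (1/(n-1)) · Σ_k (x_{k,i} - mean_i) · (x_{k,j} - mean_j), divisor n-1 = 5:
  S[U,U] = ((1.8333)·(1.8333) + (0.8333)·(0.8333) + (2.8333)·(2.8333) + (-4.1667)·(-4.1667) + (0.8333)·(0.8333) + (-2.1667)·(-2.1667)) / 5 = 34.8333/5 = 6.9667
  S[U,V] = ((1.8333)·(2) + (0.8333)·(0) + (2.8333)·(-2) + (-4.1667)·(-2) + (0.8333)·(-1) + (-2.1667)·(3)) / 5 = -1/5 = -0.2
  S[V,V] = ((2)·(2) + (0)·(0) + (-2)·(-2) + (-2)·(-2) + (-1)·(-1) + (3)·(3)) / 5 = 22/5 = 4.4
  S = [[6.9667, -0.2],
 [-0.2, 4.4]].

Step 3 — invert S. det(S) = 6.9667·4.4 - (-0.2)² = 30.6133.
  S^{-1} = (1/det) · [[d, -b], [-b, a]] = [[0.1437, 0.0065],
 [0.0065, 0.2276]].

Step 4 — quadratic form (x̄ - mu_0)^T · S^{-1} · (x̄ - mu_0):
  S^{-1} · (x̄ - mu_0) = (-0.1067, 0.4497),
  (x̄ - mu_0)^T · [...] = (-0.8333)·(-0.1067) + (2)·(0.4497) = 0.9883.

Step 5 — scale by n: T² = 6 · 0.9883 = 5.9299.

T² ≈ 5.9299


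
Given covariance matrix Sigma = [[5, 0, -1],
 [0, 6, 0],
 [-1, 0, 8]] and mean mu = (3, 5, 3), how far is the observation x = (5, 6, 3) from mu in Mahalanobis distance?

Step 1 — centre the observation: (x - mu) = (2, 1, 0).

Step 2 — invert Sigma (cofactor / det for 3×3, or solve directly):
  Sigma^{-1} = [[0.2051, 0, 0.0256],
 [0, 0.1667, 0],
 [0.0256, 0, 0.1282]].

Step 3 — form the quadratic (x - mu)^T · Sigma^{-1} · (x - mu):
  Sigma^{-1} · (x - mu) = (0.4103, 0.1667, 0.0513).
  (x - mu)^T · [Sigma^{-1} · (x - mu)] = (2)·(0.4103) + (1)·(0.1667) + (0)·(0.0513) = 0.9872.

Step 4 — take square root: d = √(0.9872) ≈ 0.9936.

d(x, mu) = √(0.9872) ≈ 0.9936


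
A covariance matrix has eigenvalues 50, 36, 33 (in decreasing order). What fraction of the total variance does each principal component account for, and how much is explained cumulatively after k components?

Step 1 — total variance = trace(Sigma) = Σ λ_i = 50 + 36 + 33 = 119.

Step 2 — fraction explained by component i = λ_i / Σ λ:
  PC1: 50/119 = 0.4202
  PC2: 36/119 = 0.3025
  PC3: 33/119 = 0.2773

Step 3 — cumulative fraction after k components = (λ_1 + ... + λ_k) / Σ λ:
  k = 1: 50/119 = 0.4202
  k = 2: (50 + 36)/119 = 86/119 = 0.7227
  k = 3: (50 + 36 + 33)/119 = 119/119 = 1

Summary (fraction, with percent):

explained: PC1 0.4202 (42.02%), PC2 0.3025 (30.25%), PC3 0.2773 (27.73%);  cumulative: 0.4202, 0.7227, 1


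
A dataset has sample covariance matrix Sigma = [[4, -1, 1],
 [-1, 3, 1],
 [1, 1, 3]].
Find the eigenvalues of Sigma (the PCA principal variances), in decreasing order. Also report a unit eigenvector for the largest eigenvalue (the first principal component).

Step 1 — characteristic polynomial p(λ) = det(λI - Sigma) = λ³ - tr·λ² + c_1·λ - det, where tr = trace, c_1 = sum of the principal 2×2 minors, det = det(Sigma):
  tr = 4 + 3 + 3 = 10,
  c_1 = (4·3 - (-1)²) + (4·3 - (1)²) + (3·3 - (1)²) = 11 + 11 + 8 = 30,
  det = 4·(3·3 - (1)²) - (-1)·((-1)·3 - (1)·(1)) + (1)·((-1)·(1) - 3·(1)) = 4·(8) - (-1)·(-4) + (1)·(-4) = 24.
  So p(λ) = λ³ - 10λ² + 30λ - 24.
Step 2 — look for an integer root (rational root theorem: any rational root is an integer divisor of 24). Testing λ = 4:
  p(4) = 64 - 160 + 120 - 24 = 0  ✓
  Dividing out (λ - 4): p(λ) = (λ - 4)(λ² - 6λ + 6).
Step 3 — remaining eigenvalues from the quadratic λ² - 6λ + 6 = 0:
  Δ = 6² - 4·6 = 36 - 24 = 12,  λ = (6 ± √12)/2 = (6 ± 3.4641)/2 ≈ 4.7321 or 1.2679.
  Sorted: λ_1 = 4.7321,  λ_2 = 4,  λ_3 = 1.2679  (check: sum = 10 = tr ✓).

Step 4 — unit eigenvector for λ_1 ≈ 4.7321: v spans the null space of (Sigma - λ_1 I), whose rows are
  r_1 = (-0.7321, -1, 1),  r_2 = (-1, -1.7321, 1),  r_3 = (1, 1, -1.7321).
  v is orthogonal to every row, so take v ∝ r_1 × r_2 = ((-1)·(1) - (1)·(-1.7321), (1)·(-1) - (-0.7321)·(1), (-0.7321)·(-1.7321) - (-1)·(-1)) ≈ (0.7321, -0.2679, 0.2679).
  Let u = (0.7321, -0.2679, 0.2679).
  ||u|| = √((0.7321)² + (-0.2679)² + (0.2679)²) = √(0.6795) ≈ 0.8243,  v_1 = u/||u|| ≈ (0.8881, -0.3251, 0.3251) (||v_1|| = 1).

λ_1 = 4.7321,  λ_2 = 4,  λ_3 = 1.2679;  v_1 ≈ (0.8881, -0.3251, 0.3251)


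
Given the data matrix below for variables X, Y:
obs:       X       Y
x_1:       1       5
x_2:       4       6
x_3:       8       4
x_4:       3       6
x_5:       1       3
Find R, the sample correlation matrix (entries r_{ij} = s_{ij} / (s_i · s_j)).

Step 1 — column means:
  mean(X) = (1 + 4 + 8 + 3 + 1) / 5 = 17/5 = 3.4
  mean(Y) = (5 + 6 + 4 + 6 + 3) / 5 = 24/5 = 4.8

Step 2 — sample variances and covariances s[i,j] = (1/(n-1)) · Σ_k (x_{k,i} - mean_i) · (x_{k,j} - mean_j), with n-1 = 4:
  s[X,X] = ((-2.4)·(-2.4) + (0.6)·(0.6) + (4.6)·(4.6) + (-0.4)·(-0.4) + (-2.4)·(-2.4)) / 4 = 33.2/4 = 8.3
  s[X,Y] = ((-2.4)·(0.2) + (0.6)·(1.2) + (4.6)·(-0.8) + (-0.4)·(1.2) + (-2.4)·(-1.8)) / 4 = 0.4/4 = 0.1
  s[Y,Y] = ((0.2)·(0.2) + (1.2)·(1.2) + (-0.8)·(-0.8) + (1.2)·(1.2) + (-1.8)·(-1.8)) / 4 = 6.8/4 = 1.7
  Sample standard deviations s_i = √(s[i,i]):
  s(X) = √(8.3) = 2.881
  s(Y) = √(1.7) = 1.3038

Step 3 — r_{ij} = s_{ij} / (s_i · s_j):
  r[X,X] = 1 (diagonal).
  r[X,Y] = 0.1 / (2.881 · 1.3038) = 0.1 / 3.7563 = 0.0266
  r[Y,Y] = 1 (diagonal).

R is symmetric with unit diagonal. Assembling:

R = [[1, 0.0266],
 [0.0266, 1]]


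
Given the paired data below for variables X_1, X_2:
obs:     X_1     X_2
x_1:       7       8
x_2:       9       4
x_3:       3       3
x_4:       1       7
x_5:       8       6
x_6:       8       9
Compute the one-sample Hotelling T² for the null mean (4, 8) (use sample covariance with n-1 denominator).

Step 1 — sample mean vector:
  mean(X_1) = (7 + 9 + 3 + 1 + 8 + 8) / 6 = 36/6 = 6
  mean(X_2) = (8 + 4 + 3 + 7 + 6 + 9) / 6 = 37/6 = 6.1667
  x̄ = (6, 6.1667),  deviation x̄ - mu_0 = (6, 6.1667) - (4, 8) = (2, -1.8333).

Step 2 — sample covariance matrix, S[i,j] = (1/(n-1)) · Σ_k (x_{k,i} - mean_i) · (x_{k,j} - mean_j), divisor n-1 = 5:
  S[X_1,X_1] = ((1)·(1) + (3)·(3) + (-3)·(-3) + (-5)·(-5) + (2)·(2) + (2)·(2)) / 5 = 52/5 = 10.4
  S[X_1,X_2] = ((1)·(1.8333) + (3)·(-2.1667) + (-3)·(-3.1667) + (-5)·(0.8333) + (2)·(-0.1667) + (2)·(2.8333)) / 5 = 6/5 = 1.2
  S[X_2,X_2] = ((1.8333)·(1.8333) + (-2.1667)·(-2.1667) + (-3.1667)·(-3.1667) + (0.8333)·(0.8333) + (-0.1667)·(-0.1667) + (2.8333)·(2.8333)) / 5 = 26.8333/5 = 5.3667
  S = [[10.4, 1.2],
 [1.2, 5.3667]].

Step 3 — invert S. det(S) = 10.4·5.3667 - (1.2)² = 54.3733.
  S^{-1} = (1/det) · [[d, -b], [-b, a]] = [[0.0987, -0.0221],
 [-0.0221, 0.1913]].

Step 4 — quadratic form (x̄ - mu_0)^T · S^{-1} · (x̄ - mu_0):
  S^{-1} · (x̄ - mu_0) = (0.2379, -0.3948),
  (x̄ - mu_0)^T · [...] = (2)·(0.2379) + (-1.8333)·(-0.3948) = 1.1995.

Step 5 — scale by n: T² = 6 · 1.1995 = 7.1972.

T² ≈ 7.1972


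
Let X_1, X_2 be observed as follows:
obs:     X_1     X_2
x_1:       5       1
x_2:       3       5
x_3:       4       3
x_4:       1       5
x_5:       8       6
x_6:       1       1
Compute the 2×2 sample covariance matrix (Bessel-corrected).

Step 1 — column means:
  mean(X_1) = (5 + 3 + 4 + 1 + 8 + 1) / 6 = 22/6 = 3.6667
  mean(X_2) = (1 + 5 + 3 + 5 + 6 + 1) / 6 = 21/6 = 3.5

Step 2 — sample covariance S[i,j] = (1/(n-1)) · Σ_k (x_{k,i} - mean_i) · (x_{k,j} - mean_j), with n-1 = 5.
  S[X_1,X_1] = ((1.3333)·(1.3333) + (-0.6667)·(-0.6667) + (0.3333)·(0.3333) + (-2.6667)·(-2.6667) + (4.3333)·(4.3333) + (-2.6667)·(-2.6667)) / 5 = 35.3333/5 = 7.0667
  S[X_1,X_2] = ((1.3333)·(-2.5) + (-0.6667)·(1.5) + (0.3333)·(-0.5) + (-2.6667)·(1.5) + (4.3333)·(2.5) + (-2.6667)·(-2.5)) / 5 = 9/5 = 1.8
  S[X_2,X_2] = ((-2.5)·(-2.5) + (1.5)·(1.5) + (-0.5)·(-0.5) + (1.5)·(1.5) + (2.5)·(2.5) + (-2.5)·(-2.5)) / 5 = 23.5/5 = 4.7

S is symmetric (S[j,i] = S[i,j]). Assembling:

S = [[7.0667, 1.8],
 [1.8, 4.7]]


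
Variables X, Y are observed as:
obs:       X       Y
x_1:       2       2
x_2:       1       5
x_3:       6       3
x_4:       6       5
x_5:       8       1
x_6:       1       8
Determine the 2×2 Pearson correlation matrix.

Step 1 — column means:
  mean(X) = (2 + 1 + 6 + 6 + 8 + 1) / 6 = 24/6 = 4
  mean(Y) = (2 + 5 + 3 + 5 + 1 + 8) / 6 = 24/6 = 4

Step 2 — sample variances and covariances s[i,j] = (1/(n-1)) · Σ_k (x_{k,i} - mean_i) · (x_{k,j} - mean_j), with n-1 = 5:
  s[X,X] = ((-2)·(-2) + (-3)·(-3) + (2)·(2) + (2)·(2) + (4)·(4) + (-3)·(-3)) / 5 = 46/5 = 9.2
  s[X,Y] = ((-2)·(-2) + (-3)·(1) + (2)·(-1) + (2)·(1) + (4)·(-3) + (-3)·(4)) / 5 = -23/5 = -4.6
  s[Y,Y] = ((-2)·(-2) + (1)·(1) + (-1)·(-1) + (1)·(1) + (-3)·(-3) + (4)·(4)) / 5 = 32/5 = 6.4
  Sample standard deviations s_i = √(s[i,i]):
  s(X) = √(9.2) = 3.0332
  s(Y) = √(6.4) = 2.5298

Step 3 — r_{ij} = s_{ij} / (s_i · s_j):
  r[X,X] = 1 (diagonal).
  r[X,Y] = -4.6 / (3.0332 · 2.5298) = -4.6 / 7.6733 = -0.5995
  r[Y,Y] = 1 (diagonal).

R is symmetric with unit diagonal. Assembling:

R = [[1, -0.5995],
 [-0.5995, 1]]


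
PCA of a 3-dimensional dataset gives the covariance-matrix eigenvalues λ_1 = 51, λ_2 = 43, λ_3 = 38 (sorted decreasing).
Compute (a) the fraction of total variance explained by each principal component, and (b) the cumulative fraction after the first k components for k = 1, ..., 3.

Step 1 — total variance = trace(Sigma) = Σ λ_i = 51 + 43 + 38 = 132.

Step 2 — fraction explained by component i = λ_i / Σ λ:
  PC1: 51/132 = 0.3864
  PC2: 43/132 = 0.3258
  PC3: 38/132 = 0.2879

Step 3 — cumulative fraction after k components = (λ_1 + ... + λ_k) / Σ λ:
  k = 1: 51/132 = 0.3864
  k = 2: (51 + 43)/132 = 94/132 = 0.7121
  k = 3: (51 + 43 + 38)/132 = 132/132 = 1

Summary (fraction, with percent):

explained: PC1 0.3864 (38.64%), PC2 0.3258 (32.58%), PC3 0.2879 (28.79%);  cumulative: 0.3864, 0.7121, 1


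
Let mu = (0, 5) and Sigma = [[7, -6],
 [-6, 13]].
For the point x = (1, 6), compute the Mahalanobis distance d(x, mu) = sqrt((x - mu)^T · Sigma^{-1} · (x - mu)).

Step 1 — centre the observation: (x - mu) = (1, 1).

Step 2 — invert Sigma. det(Sigma) = 7·13 - (-6)² = 55.
  Sigma^{-1} = (1/det) · [[d, -b], [-b, a]] = [[0.2364, 0.1091],
 [0.1091, 0.1273]].

Step 3 — form the quadratic (x - mu)^T · Sigma^{-1} · (x - mu):
  Sigma^{-1} · (x - mu) = (0.3455, 0.2364).
  (x - mu)^T · [Sigma^{-1} · (x - mu)] = (1)·(0.3455) + (1)·(0.2364) = 0.5818.

Step 4 — take square root: d = √(0.5818) ≈ 0.7628.

d(x, mu) = √(0.5818) ≈ 0.7628


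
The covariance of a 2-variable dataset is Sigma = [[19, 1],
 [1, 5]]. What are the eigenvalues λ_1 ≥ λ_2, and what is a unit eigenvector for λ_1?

Step 1 — characteristic polynomial of 2×2 Sigma:
  det(Sigma - λI) = λ² - trace · λ + det = 0.
  trace = 19 + 5 = 24, det = 19·5 - (1)² = 94.
Step 2 — discriminant:
  Δ = trace² - 4·det = 576 - 376 = 200.
Step 3 — eigenvalues:
  λ = (trace ± √Δ)/2 = (24 ± 14.1421)/2,
  λ_1 = 19.0711,  λ_2 = 4.9289.

Step 4 — unit eigenvector for λ_1: solve (Sigma - λ_1 I)v = 0. First row:
  (19 - 19.0711)·v_x + (1)·v_y = 0, i.e. (-0.0711)·v_x + (1)·v_y = 0,
  so v ∝ (b, λ_1 - a) = (1, 0.0711) = u.
  ||u|| = √((1)² + (0.0711)²) = √(1.0051) ≈ 1.0025,
  v_1 = u/||u|| ≈ (0.9975, 0.0709) (||v_1|| = 1).

λ_1 = 19.0711,  λ_2 = 4.9289;  v_1 ≈ (0.9975, 0.0709)


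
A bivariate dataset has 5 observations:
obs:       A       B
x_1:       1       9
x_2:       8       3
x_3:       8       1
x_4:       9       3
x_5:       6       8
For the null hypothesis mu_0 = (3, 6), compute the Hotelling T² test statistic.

Step 1 — sample mean vector:
  mean(A) = (1 + 8 + 8 + 9 + 6) / 5 = 32/5 = 6.4
  mean(B) = (9 + 3 + 1 + 3 + 8) / 5 = 24/5 = 4.8
  x̄ = (6.4, 4.8),  deviation x̄ - mu_0 = (6.4, 4.8) - (3, 6) = (3.4, -1.2).

Step 2 — sample covariance matrix, S[i,j] = (1/(n-1)) · Σ_k (x_{k,i} - mean_i) · (x_{k,j} - mean_j), divisor n-1 = 4:
  S[A,A] = ((-5.4)·(-5.4) + (1.6)·(1.6) + (1.6)·(1.6) + (2.6)·(2.6) + (-0.4)·(-0.4)) / 4 = 41.2/4 = 10.3
  S[A,B] = ((-5.4)·(4.2) + (1.6)·(-1.8) + (1.6)·(-3.8) + (2.6)·(-1.8) + (-0.4)·(3.2)) / 4 = -37.6/4 = -9.4
  S[B,B] = ((4.2)·(4.2) + (-1.8)·(-1.8) + (-3.8)·(-3.8) + (-1.8)·(-1.8) + (3.2)·(3.2)) / 4 = 48.8/4 = 12.2
  S = [[10.3, -9.4],
 [-9.4, 12.2]].

Step 3 — invert S. det(S) = 10.3·12.2 - (-9.4)² = 37.3.
  S^{-1} = (1/det) · [[d, -b], [-b, a]] = [[0.3271, 0.252],
 [0.252, 0.2761]].

Step 4 — quadratic form (x̄ - mu_0)^T · S^{-1} · (x̄ - mu_0):
  S^{-1} · (x̄ - mu_0) = (0.8097, 0.5255),
  (x̄ - mu_0)^T · [...] = (3.4)·(0.8097) + (-1.2)·(0.5255) = 2.1223.

Step 5 — scale by n: T² = 5 · 2.1223 = 10.6113.

T² ≈ 10.6113


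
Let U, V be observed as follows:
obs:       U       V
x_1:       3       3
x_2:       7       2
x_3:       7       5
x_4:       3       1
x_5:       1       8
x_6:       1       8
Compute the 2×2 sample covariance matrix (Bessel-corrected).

Step 1 — column means:
  mean(U) = (3 + 7 + 7 + 3 + 1 + 1) / 6 = 22/6 = 3.6667
  mean(V) = (3 + 2 + 5 + 1 + 8 + 8) / 6 = 27/6 = 4.5

Step 2 — sample covariance S[i,j] = (1/(n-1)) · Σ_k (x_{k,i} - mean_i) · (x_{k,j} - mean_j), with n-1 = 5.
  S[U,U] = ((-0.6667)·(-0.6667) + (3.3333)·(3.3333) + (3.3333)·(3.3333) + (-0.6667)·(-0.6667) + (-2.6667)·(-2.6667) + (-2.6667)·(-2.6667)) / 5 = 37.3333/5 = 7.4667
  S[U,V] = ((-0.6667)·(-1.5) + (3.3333)·(-2.5) + (3.3333)·(0.5) + (-0.6667)·(-3.5) + (-2.6667)·(3.5) + (-2.6667)·(3.5)) / 5 = -22/5 = -4.4
  S[V,V] = ((-1.5)·(-1.5) + (-2.5)·(-2.5) + (0.5)·(0.5) + (-3.5)·(-3.5) + (3.5)·(3.5) + (3.5)·(3.5)) / 5 = 45.5/5 = 9.1

S is symmetric (S[j,i] = S[i,j]). Assembling:

S = [[7.4667, -4.4],
 [-4.4, 9.1]]


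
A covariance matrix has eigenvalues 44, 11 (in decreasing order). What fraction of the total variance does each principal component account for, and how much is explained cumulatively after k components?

Step 1 — total variance = trace(Sigma) = Σ λ_i = 44 + 11 = 55.

Step 2 — fraction explained by component i = λ_i / Σ λ:
  PC1: 44/55 = 0.8
  PC2: 11/55 = 0.2

Step 3 — cumulative fraction after k components = (λ_1 + ... + λ_k) / Σ λ:
  k = 1: 44/55 = 0.8
  k = 2: (44 + 11)/55 = 55/55 = 1

Summary (fraction, with percent):

explained: PC1 0.8 (80%), PC2 0.2 (20%);  cumulative: 0.8, 1


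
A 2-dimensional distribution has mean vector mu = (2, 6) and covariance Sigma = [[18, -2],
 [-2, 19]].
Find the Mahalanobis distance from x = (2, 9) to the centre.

Step 1 — centre the observation: (x - mu) = (0, 3).

Step 2 — invert Sigma. det(Sigma) = 18·19 - (-2)² = 338.
  Sigma^{-1} = (1/det) · [[d, -b], [-b, a]] = [[0.0562, 0.0059],
 [0.0059, 0.0533]].

Step 3 — form the quadratic (x - mu)^T · Sigma^{-1} · (x - mu):
  Sigma^{-1} · (x - mu) = (0.0178, 0.1598).
  (x - mu)^T · [Sigma^{-1} · (x - mu)] = (0)·(0.0178) + (3)·(0.1598) = 0.4793.

Step 4 — take square root: d = √(0.4793) ≈ 0.6923.

d(x, mu) = √(0.4793) ≈ 0.6923


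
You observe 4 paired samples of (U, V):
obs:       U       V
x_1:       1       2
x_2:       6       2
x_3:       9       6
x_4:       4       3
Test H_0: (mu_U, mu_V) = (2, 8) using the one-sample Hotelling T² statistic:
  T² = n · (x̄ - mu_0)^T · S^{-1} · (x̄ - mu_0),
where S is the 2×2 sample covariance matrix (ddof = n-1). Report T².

Step 1 — sample mean vector:
  mean(U) = (1 + 6 + 9 + 4) / 4 = 20/4 = 5
  mean(V) = (2 + 2 + 6 + 3) / 4 = 13/4 = 3.25
  x̄ = (5, 3.25),  deviation x̄ - mu_0 = (5, 3.25) - (2, 8) = (3, -4.75).

Step 2 — sample covariance matrix, S[i,j] = (1/(n-1)) · Σ_k (x_{k,i} - mean_i) · (x_{k,j} - mean_j), divisor n-1 = 3:
  S[U,U] = ((-4)·(-4) + (1)·(1) + (4)·(4) + (-1)·(-1)) / 3 = 34/3 = 11.3333
  S[U,V] = ((-4)·(-1.25) + (1)·(-1.25) + (4)·(2.75) + (-1)·(-0.25)) / 3 = 15/3 = 5
  S[V,V] = ((-1.25)·(-1.25) + (-1.25)·(-1.25) + (2.75)·(2.75) + (-0.25)·(-0.25)) / 3 = 10.75/3 = 3.5833
  S = [[11.3333, 5],
 [5, 3.5833]].

Step 3 — invert S. det(S) = 11.3333·3.5833 - (5)² = 15.6111.
  S^{-1} = (1/det) · [[d, -b], [-b, a]] = [[0.2295, -0.3203],
 [-0.3203, 0.726]].

Step 4 — quadratic form (x̄ - mu_0)^T · S^{-1} · (x̄ - mu_0):
  S^{-1} · (x̄ - mu_0) = (2.21, -4.4093),
  (x̄ - mu_0)^T · [...] = (3)·(2.21) + (-4.75)·(-4.4093) = 27.5738.

Step 5 — scale by n: T² = 4 · 27.5738 = 110.2954.

T² ≈ 110.2954


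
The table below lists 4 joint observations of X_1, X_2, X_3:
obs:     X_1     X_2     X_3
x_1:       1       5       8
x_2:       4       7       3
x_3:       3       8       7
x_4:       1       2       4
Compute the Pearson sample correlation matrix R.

Step 1 — column means:
  mean(X_1) = (1 + 4 + 3 + 1) / 4 = 9/4 = 2.25
  mean(X_2) = (5 + 7 + 8 + 2) / 4 = 22/4 = 5.5
  mean(X_3) = (8 + 3 + 7 + 4) / 4 = 22/4 = 5.5

Step 2 — sample variances and covariances s[i,j] = (1/(n-1)) · Σ_k (x_{k,i} - mean_i) · (x_{k,j} - mean_j), with n-1 = 3:
  s[X_1,X_1] = ((-1.25)·(-1.25) + (1.75)·(1.75) + (0.75)·(0.75) + (-1.25)·(-1.25)) / 3 = 6.75/3 = 2.25
  s[X_1,X_2] = ((-1.25)·(-0.5) + (1.75)·(1.5) + (0.75)·(2.5) + (-1.25)·(-3.5)) / 3 = 9.5/3 = 3.1667
  s[X_1,X_3] = ((-1.25)·(2.5) + (1.75)·(-2.5) + (0.75)·(1.5) + (-1.25)·(-1.5)) / 3 = -4.5/3 = -1.5
  s[X_2,X_2] = ((-0.5)·(-0.5) + (1.5)·(1.5) + (2.5)·(2.5) + (-3.5)·(-3.5)) / 3 = 21/3 = 7
  s[X_2,X_3] = ((-0.5)·(2.5) + (1.5)·(-2.5) + (2.5)·(1.5) + (-3.5)·(-1.5)) / 3 = 4/3 = 1.3333
  s[X_3,X_3] = ((2.5)·(2.5) + (-2.5)·(-2.5) + (1.5)·(1.5) + (-1.5)·(-1.5)) / 3 = 17/3 = 5.6667
  Sample standard deviations s_i = √(s[i,i]):
  s(X_1) = √(2.25) = 1.5
  s(X_2) = √(7) = 2.6458
  s(X_3) = √(5.6667) = 2.3805

Step 3 — r_{ij} = s_{ij} / (s_i · s_j):
  r[X_1,X_1] = 1 (diagonal).
  r[X_1,X_2] = 3.1667 / (1.5 · 2.6458) = 3.1667 / 3.9686 = 0.7979
  r[X_1,X_3] = -1.5 / (1.5 · 2.3805) = -1.5 / 3.5707 = -0.4201
  r[X_2,X_2] = 1 (diagonal).
  r[X_2,X_3] = 1.3333 / (2.6458 · 2.3805) = 1.3333 / 6.2981 = 0.2117
  r[X_3,X_3] = 1 (diagonal).

R is symmetric with unit diagonal. Assembling:

R = [[1, 0.7979, -0.4201],
 [0.7979, 1, 0.2117],
 [-0.4201, 0.2117, 1]]


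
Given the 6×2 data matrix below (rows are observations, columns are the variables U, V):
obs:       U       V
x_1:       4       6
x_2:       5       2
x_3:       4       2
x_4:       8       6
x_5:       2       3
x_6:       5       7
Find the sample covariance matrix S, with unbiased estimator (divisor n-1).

Step 1 — column means:
  mean(U) = (4 + 5 + 4 + 8 + 2 + 5) / 6 = 28/6 = 4.6667
  mean(V) = (6 + 2 + 2 + 6 + 3 + 7) / 6 = 26/6 = 4.3333

Step 2 — sample covariance S[i,j] = (1/(n-1)) · Σ_k (x_{k,i} - mean_i) · (x_{k,j} - mean_j), with n-1 = 5.
  S[U,U] = ((-0.6667)·(-0.6667) + (0.3333)·(0.3333) + (-0.6667)·(-0.6667) + (3.3333)·(3.3333) + (-2.6667)·(-2.6667) + (0.3333)·(0.3333)) / 5 = 19.3333/5 = 3.8667
  S[U,V] = ((-0.6667)·(1.6667) + (0.3333)·(-2.3333) + (-0.6667)·(-2.3333) + (3.3333)·(1.6667) + (-2.6667)·(-1.3333) + (0.3333)·(2.6667)) / 5 = 9.6667/5 = 1.9333
  S[V,V] = ((1.6667)·(1.6667) + (-2.3333)·(-2.3333) + (-2.3333)·(-2.3333) + (1.6667)·(1.6667) + (-1.3333)·(-1.3333) + (2.6667)·(2.6667)) / 5 = 25.3333/5 = 5.0667

S is symmetric (S[j,i] = S[i,j]). Assembling:

S = [[3.8667, 1.9333],
 [1.9333, 5.0667]]


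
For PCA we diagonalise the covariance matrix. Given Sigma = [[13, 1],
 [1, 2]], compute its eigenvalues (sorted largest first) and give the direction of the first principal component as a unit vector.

Step 1 — characteristic polynomial of 2×2 Sigma:
  det(Sigma - λI) = λ² - trace · λ + det = 0.
  trace = 13 + 2 = 15, det = 13·2 - (1)² = 25.
Step 2 — discriminant:
  Δ = trace² - 4·det = 225 - 100 = 125.
Step 3 — eigenvalues:
  λ = (trace ± √Δ)/2 = (15 ± 11.1803)/2,
  λ_1 = 13.0902,  λ_2 = 1.9098.

Step 4 — unit eigenvector for λ_1: solve (Sigma - λ_1 I)v = 0. First row:
  (13 - 13.0902)·v_x + (1)·v_y = 0, i.e. (-0.0902)·v_x + (1)·v_y = 0,
  so v ∝ (b, λ_1 - a) = (1, 0.0902) = u.
  ||u|| = √((1)² + (0.0902)²) = √(1.0081) ≈ 1.0041,
  v_1 = u/||u|| ≈ (0.996, 0.0898) (||v_1|| = 1).

λ_1 = 13.0902,  λ_2 = 1.9098;  v_1 ≈ (0.996, 0.0898)


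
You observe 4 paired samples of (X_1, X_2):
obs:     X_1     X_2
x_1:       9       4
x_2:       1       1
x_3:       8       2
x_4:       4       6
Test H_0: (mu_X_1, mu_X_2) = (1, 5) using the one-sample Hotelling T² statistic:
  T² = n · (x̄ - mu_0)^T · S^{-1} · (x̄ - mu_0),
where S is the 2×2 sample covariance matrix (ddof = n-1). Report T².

Step 1 — sample mean vector:
  mean(X_1) = (9 + 1 + 8 + 4) / 4 = 22/4 = 5.5
  mean(X_2) = (4 + 1 + 2 + 6) / 4 = 13/4 = 3.25
  x̄ = (5.5, 3.25),  deviation x̄ - mu_0 = (5.5, 3.25) - (1, 5) = (4.5, -1.75).

Step 2 — sample covariance matrix, S[i,j] = (1/(n-1)) · Σ_k (x_{k,i} - mean_i) · (x_{k,j} - mean_j), divisor n-1 = 3:
  S[X_1,X_1] = ((3.5)·(3.5) + (-4.5)·(-4.5) + (2.5)·(2.5) + (-1.5)·(-1.5)) / 3 = 41/3 = 13.6667
  S[X_1,X_2] = ((3.5)·(0.75) + (-4.5)·(-2.25) + (2.5)·(-1.25) + (-1.5)·(2.75)) / 3 = 5.5/3 = 1.8333
  S[X_2,X_2] = ((0.75)·(0.75) + (-2.25)·(-2.25) + (-1.25)·(-1.25) + (2.75)·(2.75)) / 3 = 14.75/3 = 4.9167
  S = [[13.6667, 1.8333],
 [1.8333, 4.9167]].

Step 3 — invert S. det(S) = 13.6667·4.9167 - (1.8333)² = 63.8333.
  S^{-1} = (1/det) · [[d, -b], [-b, a]] = [[0.077, -0.0287],
 [-0.0287, 0.2141]].

Step 4 — quadratic form (x̄ - mu_0)^T · S^{-1} · (x̄ - mu_0):
  S^{-1} · (x̄ - mu_0) = (0.3969, -0.5039),
  (x̄ - mu_0)^T · [...] = (4.5)·(0.3969) + (-1.75)·(-0.5039) = 2.6678.

Step 5 — scale by n: T² = 4 · 2.6678 = 10.671.

T² ≈ 10.671


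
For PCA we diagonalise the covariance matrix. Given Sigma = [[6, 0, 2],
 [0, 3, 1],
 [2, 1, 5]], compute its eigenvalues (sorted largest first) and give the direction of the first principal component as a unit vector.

Step 1 — characteristic polynomial p(λ) = det(λI - Sigma) = λ³ - tr·λ² + c_1·λ - det, where tr = trace, c_1 = sum of the principal 2×2 minors, det = det(Sigma):
  tr = 6 + 3 + 5 = 14,
  c_1 = (6·3 - (0)²) + (6·5 - (2)²) + (3·5 - (1)²) = 18 + 26 + 14 = 58,
  det = 6·(3·5 - (1)²) - (0)·((0)·5 - (1)·(2)) + (2)·((0)·(1) - 3·(2)) = 6·(14) - (0)·(-2) + (2)·(-6) = 72.
  So p(λ) = λ³ - 14λ² + 58λ - 72.
Step 2 — look for an integer root (rational root theorem: any rational root is an integer divisor of 72). Testing λ = 4:
  p(4) = 64 - 224 + 232 - 72 = 0  ✓
  Dividing out (λ - 4): p(λ) = (λ - 4)(λ² - 10λ + 18).
Step 3 — remaining eigenvalues from the quadratic λ² - 10λ + 18 = 0:
  Δ = 10² - 4·18 = 100 - 72 = 28,  λ = (10 ± √28)/2 = (10 ± 5.2915)/2 ≈ 7.6458 or 2.3542.
  Sorted: λ_1 = 7.6458,  λ_2 = 4,  λ_3 = 2.3542  (check: sum = 14 = tr ✓).

Step 4 — unit eigenvector for λ_1 ≈ 7.6458: v spans the null space of (Sigma - λ_1 I), whose rows are
  r_1 = (-1.6458, 0, 2),  r_2 = (0, -4.6458, 1),  r_3 = (2, 1, -2.6458).
  v is orthogonal to every row, so take v ∝ r_1 × r_2 = ((0)·(1) - (2)·(-4.6458), (2)·(0) - (-1.6458)·(1), (-1.6458)·(-4.6458) - (0)·(0)) ≈ (9.2915, 1.6458, 7.6458).
  Let u = (9.2915, 1.6458, 7.6458).
  ||u|| = √((9.2915)² + (1.6458)² + (7.6458)²) = √(147.498) ≈ 12.1449,  v_1 = u/||u|| ≈ (0.7651, 0.1355, 0.6295) (||v_1|| = 1).

λ_1 = 7.6458,  λ_2 = 4,  λ_3 = 2.3542;  v_1 ≈ (0.7651, 0.1355, 0.6295)


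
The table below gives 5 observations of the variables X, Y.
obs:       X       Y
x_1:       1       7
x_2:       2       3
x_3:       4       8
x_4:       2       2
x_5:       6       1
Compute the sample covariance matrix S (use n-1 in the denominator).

Step 1 — column means:
  mean(X) = (1 + 2 + 4 + 2 + 6) / 5 = 15/5 = 3
  mean(Y) = (7 + 3 + 8 + 2 + 1) / 5 = 21/5 = 4.2

Step 2 — sample covariance S[i,j] = (1/(n-1)) · Σ_k (x_{k,i} - mean_i) · (x_{k,j} - mean_j), with n-1 = 4.
  S[X,X] = ((-2)·(-2) + (-1)·(-1) + (1)·(1) + (-1)·(-1) + (3)·(3)) / 4 = 16/4 = 4
  S[X,Y] = ((-2)·(2.8) + (-1)·(-1.2) + (1)·(3.8) + (-1)·(-2.2) + (3)·(-3.2)) / 4 = -8/4 = -2
  S[Y,Y] = ((2.8)·(2.8) + (-1.2)·(-1.2) + (3.8)·(3.8) + (-2.2)·(-2.2) + (-3.2)·(-3.2)) / 4 = 38.8/4 = 9.7

S is symmetric (S[j,i] = S[i,j]). Assembling:

S = [[4, -2],
 [-2, 9.7]]


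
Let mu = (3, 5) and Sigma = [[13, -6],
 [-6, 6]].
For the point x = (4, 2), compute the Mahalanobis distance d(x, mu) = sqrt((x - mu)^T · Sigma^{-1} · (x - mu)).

Step 1 — centre the observation: (x - mu) = (1, -3).

Step 2 — invert Sigma. det(Sigma) = 13·6 - (-6)² = 42.
  Sigma^{-1} = (1/det) · [[d, -b], [-b, a]] = [[0.1429, 0.1429],
 [0.1429, 0.3095]].

Step 3 — form the quadratic (x - mu)^T · Sigma^{-1} · (x - mu):
  Sigma^{-1} · (x - mu) = (-0.2857, -0.7857).
  (x - mu)^T · [Sigma^{-1} · (x - mu)] = (1)·(-0.2857) + (-3)·(-0.7857) = 2.0714.

Step 4 — take square root: d = √(2.0714) ≈ 1.4392.

d(x, mu) = √(2.0714) ≈ 1.4392


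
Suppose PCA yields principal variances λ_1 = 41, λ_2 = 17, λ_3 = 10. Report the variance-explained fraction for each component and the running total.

Step 1 — total variance = trace(Sigma) = Σ λ_i = 41 + 17 + 10 = 68.

Step 2 — fraction explained by component i = λ_i / Σ λ:
  PC1: 41/68 = 0.6029
  PC2: 17/68 = 0.25
  PC3: 10/68 = 0.1471

Step 3 — cumulative fraction after k components = (λ_1 + ... + λ_k) / Σ λ:
  k = 1: 41/68 = 0.6029
  k = 2: (41 + 17)/68 = 58/68 = 0.8529
  k = 3: (41 + 17 + 10)/68 = 68/68 = 1

Summary (fraction, with percent):

explained: PC1 0.6029 (60.29%), PC2 0.25 (25%), PC3 0.1471 (14.71%);  cumulative: 0.6029, 0.8529, 1


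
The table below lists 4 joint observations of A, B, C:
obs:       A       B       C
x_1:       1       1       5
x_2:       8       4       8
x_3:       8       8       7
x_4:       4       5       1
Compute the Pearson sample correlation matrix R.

Step 1 — column means:
  mean(A) = (1 + 8 + 8 + 4) / 4 = 21/4 = 5.25
  mean(B) = (1 + 4 + 8 + 5) / 4 = 18/4 = 4.5
  mean(C) = (5 + 8 + 7 + 1) / 4 = 21/4 = 5.25

Step 2 — sample variances and covariances s[i,j] = (1/(n-1)) · Σ_k (x_{k,i} - mean_i) · (x_{k,j} - mean_j), with n-1 = 3:
  s[A,A] = ((-4.25)·(-4.25) + (2.75)·(2.75) + (2.75)·(2.75) + (-1.25)·(-1.25)) / 3 = 34.75/3 = 11.5833
  s[A,B] = ((-4.25)·(-3.5) + (2.75)·(-0.5) + (2.75)·(3.5) + (-1.25)·(0.5)) / 3 = 22.5/3 = 7.5
  s[A,C] = ((-4.25)·(-0.25) + (2.75)·(2.75) + (2.75)·(1.75) + (-1.25)·(-4.25)) / 3 = 18.75/3 = 6.25
  s[B,B] = ((-3.5)·(-3.5) + (-0.5)·(-0.5) + (3.5)·(3.5) + (0.5)·(0.5)) / 3 = 25/3 = 8.3333
  s[B,C] = ((-3.5)·(-0.25) + (-0.5)·(2.75) + (3.5)·(1.75) + (0.5)·(-4.25)) / 3 = 3.5/3 = 1.1667
  s[C,C] = ((-0.25)·(-0.25) + (2.75)·(2.75) + (1.75)·(1.75) + (-4.25)·(-4.25)) / 3 = 28.75/3 = 9.5833
  Sample standard deviations s_i = √(s[i,i]):
  s(A) = √(11.5833) = 3.4034
  s(B) = √(8.3333) = 2.8868
  s(C) = √(9.5833) = 3.0957

Step 3 — r_{ij} = s_{ij} / (s_i · s_j):
  r[A,A] = 1 (diagonal).
  r[A,B] = 7.5 / (3.4034 · 2.8868) = 7.5 / 9.8249 = 0.7634
  r[A,C] = 6.25 / (3.4034 · 3.0957) = 6.25 / 10.536 = 0.5932
  r[B,B] = 1 (diagonal).
  r[B,C] = 1.1667 / (2.8868 · 3.0957) = 1.1667 / 8.9365 = 0.1306
  r[C,C] = 1 (diagonal).

R is symmetric with unit diagonal. Assembling:

R = [[1, 0.7634, 0.5932],
 [0.7634, 1, 0.1306],
 [0.5932, 0.1306, 1]]


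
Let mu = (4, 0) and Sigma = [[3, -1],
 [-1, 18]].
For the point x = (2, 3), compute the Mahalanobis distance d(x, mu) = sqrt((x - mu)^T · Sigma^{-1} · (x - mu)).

Step 1 — centre the observation: (x - mu) = (-2, 3).

Step 2 — invert Sigma. det(Sigma) = 3·18 - (-1)² = 53.
  Sigma^{-1} = (1/det) · [[d, -b], [-b, a]] = [[0.3396, 0.0189],
 [0.0189, 0.0566]].

Step 3 — form the quadratic (x - mu)^T · Sigma^{-1} · (x - mu):
  Sigma^{-1} · (x - mu) = (-0.6226, 0.1321).
  (x - mu)^T · [Sigma^{-1} · (x - mu)] = (-2)·(-0.6226) + (3)·(0.1321) = 1.6415.

Step 4 — take square root: d = √(1.6415) ≈ 1.2812.

d(x, mu) = √(1.6415) ≈ 1.2812


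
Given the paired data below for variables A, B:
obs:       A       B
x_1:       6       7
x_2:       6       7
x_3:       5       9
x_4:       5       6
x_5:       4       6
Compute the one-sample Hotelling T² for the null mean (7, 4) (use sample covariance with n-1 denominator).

Step 1 — sample mean vector:
  mean(A) = (6 + 6 + 5 + 5 + 4) / 5 = 26/5 = 5.2
  mean(B) = (7 + 7 + 9 + 6 + 6) / 5 = 35/5 = 7
  x̄ = (5.2, 7),  deviation x̄ - mu_0 = (5.2, 7) - (7, 4) = (-1.8, 3).

Step 2 — sample covariance matrix, S[i,j] = (1/(n-1)) · Σ_k (x_{k,i} - mean_i) · (x_{k,j} - mean_j), divisor n-1 = 4:
  S[A,A] = ((0.8)·(0.8) + (0.8)·(0.8) + (-0.2)·(-0.2) + (-0.2)·(-0.2) + (-1.2)·(-1.2)) / 4 = 2.8/4 = 0.7
  S[A,B] = ((0.8)·(0) + (0.8)·(0) + (-0.2)·(2) + (-0.2)·(-1) + (-1.2)·(-1)) / 4 = 1/4 = 0.25
  S[B,B] = ((0)·(0) + (0)·(0) + (2)·(2) + (-1)·(-1) + (-1)·(-1)) / 4 = 6/4 = 1.5
  S = [[0.7, 0.25],
 [0.25, 1.5]].

Step 3 — invert S. det(S) = 0.7·1.5 - (0.25)² = 0.9875.
  S^{-1} = (1/det) · [[d, -b], [-b, a]] = [[1.519, -0.2532],
 [-0.2532, 0.7089]].

Step 4 — quadratic form (x̄ - mu_0)^T · S^{-1} · (x̄ - mu_0):
  S^{-1} · (x̄ - mu_0) = (-3.4937, 2.5823),
  (x̄ - mu_0)^T · [...] = (-1.8)·(-3.4937) + (3)·(2.5823) = 14.0354.

Step 5 — scale by n: T² = 5 · 14.0354 = 70.1772.

T² ≈ 70.1772


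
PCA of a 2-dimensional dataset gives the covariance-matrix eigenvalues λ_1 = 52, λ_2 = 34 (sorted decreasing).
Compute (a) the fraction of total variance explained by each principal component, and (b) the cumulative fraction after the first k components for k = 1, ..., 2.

Step 1 — total variance = trace(Sigma) = Σ λ_i = 52 + 34 = 86.

Step 2 — fraction explained by component i = λ_i / Σ λ:
  PC1: 52/86 = 0.6047
  PC2: 34/86 = 0.3953

Step 3 — cumulative fraction after k components = (λ_1 + ... + λ_k) / Σ λ:
  k = 1: 52/86 = 0.6047
  k = 2: (52 + 34)/86 = 86/86 = 1

Summary (fraction, with percent):

explained: PC1 0.6047 (60.47%), PC2 0.3953 (39.53%);  cumulative: 0.6047, 1


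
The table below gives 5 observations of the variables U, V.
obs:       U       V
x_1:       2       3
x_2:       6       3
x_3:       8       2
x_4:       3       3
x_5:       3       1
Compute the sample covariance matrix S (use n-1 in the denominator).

Step 1 — column means:
  mean(U) = (2 + 6 + 8 + 3 + 3) / 5 = 22/5 = 4.4
  mean(V) = (3 + 3 + 2 + 3 + 1) / 5 = 12/5 = 2.4

Step 2 — sample covariance S[i,j] = (1/(n-1)) · Σ_k (x_{k,i} - mean_i) · (x_{k,j} - mean_j), with n-1 = 4.
  S[U,U] = ((-2.4)·(-2.4) + (1.6)·(1.6) + (3.6)·(3.6) + (-1.4)·(-1.4) + (-1.4)·(-1.4)) / 4 = 25.2/4 = 6.3
  S[U,V] = ((-2.4)·(0.6) + (1.6)·(0.6) + (3.6)·(-0.4) + (-1.4)·(0.6) + (-1.4)·(-1.4)) / 4 = -0.8/4 = -0.2
  S[V,V] = ((0.6)·(0.6) + (0.6)·(0.6) + (-0.4)·(-0.4) + (0.6)·(0.6) + (-1.4)·(-1.4)) / 4 = 3.2/4 = 0.8

S is symmetric (S[j,i] = S[i,j]). Assembling:

S = [[6.3, -0.2],
 [-0.2, 0.8]]


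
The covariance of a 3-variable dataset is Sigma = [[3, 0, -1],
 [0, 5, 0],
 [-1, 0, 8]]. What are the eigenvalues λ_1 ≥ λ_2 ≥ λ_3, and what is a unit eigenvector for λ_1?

Step 1 — characteristic polynomial p(λ) = det(λI - Sigma) = λ³ - tr·λ² + c_1·λ - det, where tr = trace, c_1 = sum of the principal 2×2 minors, det = det(Sigma):
  tr = 3 + 5 + 8 = 16,
  c_1 = (3·5 - (0)²) + (3·8 - (-1)²) + (5·8 - (0)²) = 15 + 23 + 40 = 78,
  det = 3·(5·8 - (0)²) - (0)·((0)·8 - (0)·(-1)) + (-1)·((0)·(0) - 5·(-1)) = 3·(40) - (0)·(0) + (-1)·(5) = 115.
  So p(λ) = λ³ - 16λ² + 78λ - 115.
Step 2 — look for an integer root (rational root theorem: any rational root is an integer divisor of 115). Testing λ = 5:
  p(5) = 125 - 400 + 390 - 115 = 0  ✓
  Dividing out (λ - 5): p(λ) = (λ - 5)(λ² - 11λ + 23).
Step 3 — remaining eigenvalues from the quadratic λ² - 11λ + 23 = 0:
  Δ = 11² - 4·23 = 121 - 92 = 29,  λ = (11 ± √29)/2 = (11 ± 5.3852)/2 ≈ 8.1926 or 2.8074.
  Sorted: λ_1 = 8.1926,  λ_2 = 5,  λ_3 = 2.8074  (check: sum = 16 = tr ✓).

Step 4 — unit eigenvector for λ_1 ≈ 8.1926: v spans the null space of (Sigma - λ_1 I), whose rows are
  r_1 = (-5.1926, 0, -1),  r_2 = (0, -3.1926, 0),  r_3 = (-1, 0, -0.1926).
  v is orthogonal to every row, so take v ∝ r_1 × r_2 = ((0)·(0) - (-1)·(-3.1926), (-1)·(0) - (-5.1926)·(0), (-5.1926)·(-3.1926) - (0)·(0)) ≈ (-3.1926, 0, 16.5777).
  Rescale (multiply by -1 so the first nonzero entry is positive): u = (3.1926, 0, -16.5777).
  ||u|| = √((3.1926)² + (0)² + (-16.5777)²) = √(285.0143) ≈ 16.8824,  v_1 = u/||u|| ≈ (0.1891, 0, -0.982) (||v_1|| = 1).

λ_1 = 8.1926,  λ_2 = 5,  λ_3 = 2.8074;  v_1 ≈ (0.1891, 0, -0.982)


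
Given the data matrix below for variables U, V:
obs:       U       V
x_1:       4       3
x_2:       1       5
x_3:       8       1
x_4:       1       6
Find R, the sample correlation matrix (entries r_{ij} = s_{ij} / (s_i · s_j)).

Step 1 — column means:
  mean(U) = (4 + 1 + 8 + 1) / 4 = 14/4 = 3.5
  mean(V) = (3 + 5 + 1 + 6) / 4 = 15/4 = 3.75

Step 2 — sample variances and covariances s[i,j] = (1/(n-1)) · Σ_k (x_{k,i} - mean_i) · (x_{k,j} - mean_j), with n-1 = 3:
  s[U,U] = ((0.5)·(0.5) + (-2.5)·(-2.5) + (4.5)·(4.5) + (-2.5)·(-2.5)) / 3 = 33/3 = 11
  s[U,V] = ((0.5)·(-0.75) + (-2.5)·(1.25) + (4.5)·(-2.75) + (-2.5)·(2.25)) / 3 = -21.5/3 = -7.1667
  s[V,V] = ((-0.75)·(-0.75) + (1.25)·(1.25) + (-2.75)·(-2.75) + (2.25)·(2.25)) / 3 = 14.75/3 = 4.9167
  Sample standard deviations s_i = √(s[i,i]):
  s(U) = √(11) = 3.3166
  s(V) = √(4.9167) = 2.2174

Step 3 — r_{ij} = s_{ij} / (s_i · s_j):
  r[U,U] = 1 (diagonal).
  r[U,V] = -7.1667 / (3.3166 · 2.2174) = -7.1667 / 7.3541 = -0.9745
  r[V,V] = 1 (diagonal).

R is symmetric with unit diagonal. Assembling:

R = [[1, -0.9745],
 [-0.9745, 1]]


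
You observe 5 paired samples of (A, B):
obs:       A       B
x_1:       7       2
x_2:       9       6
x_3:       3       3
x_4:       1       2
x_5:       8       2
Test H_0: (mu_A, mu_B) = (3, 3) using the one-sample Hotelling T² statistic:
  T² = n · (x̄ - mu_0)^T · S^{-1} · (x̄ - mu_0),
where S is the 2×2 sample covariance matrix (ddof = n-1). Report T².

Step 1 — sample mean vector:
  mean(A) = (7 + 9 + 3 + 1 + 8) / 5 = 28/5 = 5.6
  mean(B) = (2 + 6 + 3 + 2 + 2) / 5 = 15/5 = 3
  x̄ = (5.6, 3),  deviation x̄ - mu_0 = (5.6, 3) - (3, 3) = (2.6, 0).

Step 2 — sample covariance matrix, S[i,j] = (1/(n-1)) · Σ_k (x_{k,i} - mean_i) · (x_{k,j} - mean_j), divisor n-1 = 4:
  S[A,A] = ((1.4)·(1.4) + (3.4)·(3.4) + (-2.6)·(-2.6) + (-4.6)·(-4.6) + (2.4)·(2.4)) / 4 = 47.2/4 = 11.8
  S[A,B] = ((1.4)·(-1) + (3.4)·(3) + (-2.6)·(0) + (-4.6)·(-1) + (2.4)·(-1)) / 4 = 11/4 = 2.75
  S[B,B] = ((-1)·(-1) + (3)·(3) + (0)·(0) + (-1)·(-1) + (-1)·(-1)) / 4 = 12/4 = 3
  S = [[11.8, 2.75],
 [2.75, 3]].

Step 3 — invert S. det(S) = 11.8·3 - (2.75)² = 27.8375.
  S^{-1} = (1/det) · [[d, -b], [-b, a]] = [[0.1078, -0.0988],
 [-0.0988, 0.4239]].

Step 4 — quadratic form (x̄ - mu_0)^T · S^{-1} · (x̄ - mu_0):
  S^{-1} · (x̄ - mu_0) = (0.2802, -0.2568),
  (x̄ - mu_0)^T · [...] = (2.6)·(0.2802) + (0)·(-0.2568) = 0.7285.

Step 5 — scale by n: T² = 5 · 0.7285 = 3.6426.

T² ≈ 3.6426


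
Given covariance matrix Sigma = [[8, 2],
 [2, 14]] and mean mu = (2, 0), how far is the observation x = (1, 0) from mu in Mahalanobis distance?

Step 1 — centre the observation: (x - mu) = (-1, 0).

Step 2 — invert Sigma. det(Sigma) = 8·14 - (2)² = 108.
  Sigma^{-1} = (1/det) · [[d, -b], [-b, a]] = [[0.1296, -0.0185],
 [-0.0185, 0.0741]].

Step 3 — form the quadratic (x - mu)^T · Sigma^{-1} · (x - mu):
  Sigma^{-1} · (x - mu) = (-0.1296, 0.0185).
  (x - mu)^T · [Sigma^{-1} · (x - mu)] = (-1)·(-0.1296) + (0)·(0.0185) = 0.1296.

Step 4 — take square root: d = √(0.1296) ≈ 0.36.

d(x, mu) = √(0.1296) ≈ 0.36


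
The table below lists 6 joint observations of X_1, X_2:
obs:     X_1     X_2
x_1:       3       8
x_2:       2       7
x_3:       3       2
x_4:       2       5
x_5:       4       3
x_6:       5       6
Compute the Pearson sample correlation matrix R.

Step 1 — column means:
  mean(X_1) = (3 + 2 + 3 + 2 + 4 + 5) / 6 = 19/6 = 3.1667
  mean(X_2) = (8 + 7 + 2 + 5 + 3 + 6) / 6 = 31/6 = 5.1667

Step 2 — sample variances and covariances s[i,j] = (1/(n-1)) · Σ_k (x_{k,i} - mean_i) · (x_{k,j} - mean_j), with n-1 = 5:
  s[X_1,X_1] = ((-0.1667)·(-0.1667) + (-1.1667)·(-1.1667) + (-0.1667)·(-0.1667) + (-1.1667)·(-1.1667) + (0.8333)·(0.8333) + (1.8333)·(1.8333)) / 5 = 6.8333/5 = 1.3667
  s[X_1,X_2] = ((-0.1667)·(2.8333) + (-1.1667)·(1.8333) + (-0.1667)·(-3.1667) + (-1.1667)·(-0.1667) + (0.8333)·(-2.1667) + (1.8333)·(0.8333)) / 5 = -2.1667/5 = -0.4333
  s[X_2,X_2] = ((2.8333)·(2.8333) + (1.8333)·(1.8333) + (-3.1667)·(-3.1667) + (-0.1667)·(-0.1667) + (-2.1667)·(-2.1667) + (0.8333)·(0.8333)) / 5 = 26.8333/5 = 5.3667
  Sample standard deviations s_i = √(s[i,i]):
  s(X_1) = √(1.3667) = 1.169
  s(X_2) = √(5.3667) = 2.3166

Step 3 — r_{ij} = s_{ij} / (s_i · s_j):
  r[X_1,X_1] = 1 (diagonal).
  r[X_1,X_2] = -0.4333 / (1.169 · 2.3166) = -0.4333 / 2.7082 = -0.16
  r[X_2,X_2] = 1 (diagonal).

R is symmetric with unit diagonal. Assembling:

R = [[1, -0.16],
 [-0.16, 1]]
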